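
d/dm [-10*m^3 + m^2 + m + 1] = -30*m^2 + 2*m + 1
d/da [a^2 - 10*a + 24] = 2*a - 10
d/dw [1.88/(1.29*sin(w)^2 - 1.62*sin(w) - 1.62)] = (3.0456 - 4.8504*sin(w))*cos(w)/(-1.29*sin(w)^2 + 1.62*sin(w) + 1.62)^2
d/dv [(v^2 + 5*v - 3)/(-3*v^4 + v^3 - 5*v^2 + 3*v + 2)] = (6*v^5 + 44*v^4 - 46*v^3 + 37*v^2 - 26*v + 19)/(9*v^8 - 6*v^7 + 31*v^6 - 28*v^5 + 19*v^4 - 26*v^3 - 11*v^2 + 12*v + 4)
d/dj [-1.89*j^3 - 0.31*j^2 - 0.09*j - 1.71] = -5.67*j^2 - 0.62*j - 0.09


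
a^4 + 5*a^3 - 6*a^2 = a^2*(a - 1)*(a + 6)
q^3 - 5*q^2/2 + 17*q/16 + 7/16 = (q - 7/4)*(q - 1)*(q + 1/4)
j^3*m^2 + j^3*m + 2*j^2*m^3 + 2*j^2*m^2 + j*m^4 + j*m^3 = m*(j + m)^2*(j*m + j)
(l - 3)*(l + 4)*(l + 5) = l^3 + 6*l^2 - 7*l - 60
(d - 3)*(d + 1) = d^2 - 2*d - 3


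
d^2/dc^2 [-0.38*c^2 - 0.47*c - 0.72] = -0.760000000000000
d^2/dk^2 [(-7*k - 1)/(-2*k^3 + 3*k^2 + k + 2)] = 2*(-(7*k + 1)*(-6*k^2 + 6*k + 1)^2 + (-42*k^2 + 42*k - 3*(2*k - 1)*(7*k + 1) + 7)*(-2*k^3 + 3*k^2 + k + 2))/(-2*k^3 + 3*k^2 + k + 2)^3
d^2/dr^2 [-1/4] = 0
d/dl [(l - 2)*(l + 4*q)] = 2*l + 4*q - 2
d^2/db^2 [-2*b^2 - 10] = -4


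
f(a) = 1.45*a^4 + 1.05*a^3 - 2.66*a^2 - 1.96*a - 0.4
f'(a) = 5.8*a^3 + 3.15*a^2 - 5.32*a - 1.96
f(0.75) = -2.46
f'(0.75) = -1.73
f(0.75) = -2.46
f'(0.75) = -1.73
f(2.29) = 33.65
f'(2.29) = 72.03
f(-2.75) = 45.96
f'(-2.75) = -84.13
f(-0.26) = -0.08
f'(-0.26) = -0.47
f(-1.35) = -0.37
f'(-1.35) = -3.31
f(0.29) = -1.16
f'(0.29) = -3.10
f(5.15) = 1082.37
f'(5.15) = 846.41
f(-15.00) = 69293.00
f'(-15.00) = -18788.41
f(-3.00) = 70.64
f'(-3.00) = -114.25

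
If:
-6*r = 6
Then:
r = -1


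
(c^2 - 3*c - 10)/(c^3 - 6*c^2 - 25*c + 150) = (c + 2)/(c^2 - c - 30)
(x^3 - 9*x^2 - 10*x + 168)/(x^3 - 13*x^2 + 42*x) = (x + 4)/x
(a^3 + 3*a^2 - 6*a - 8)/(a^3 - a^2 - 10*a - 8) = (a^2 + 2*a - 8)/(a^2 - 2*a - 8)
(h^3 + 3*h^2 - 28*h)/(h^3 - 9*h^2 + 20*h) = (h + 7)/(h - 5)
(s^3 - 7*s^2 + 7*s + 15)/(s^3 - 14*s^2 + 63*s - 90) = (s + 1)/(s - 6)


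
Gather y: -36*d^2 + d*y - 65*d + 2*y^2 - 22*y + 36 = -36*d^2 - 65*d + 2*y^2 + y*(d - 22) + 36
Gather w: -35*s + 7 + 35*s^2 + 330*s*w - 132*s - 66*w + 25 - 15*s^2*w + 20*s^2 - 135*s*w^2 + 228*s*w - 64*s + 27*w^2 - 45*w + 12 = 55*s^2 - 231*s + w^2*(27 - 135*s) + w*(-15*s^2 + 558*s - 111) + 44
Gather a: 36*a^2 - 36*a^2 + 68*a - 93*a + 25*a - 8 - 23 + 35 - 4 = 0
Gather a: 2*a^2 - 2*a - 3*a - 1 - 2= 2*a^2 - 5*a - 3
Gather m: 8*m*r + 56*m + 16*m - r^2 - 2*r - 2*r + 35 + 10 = m*(8*r + 72) - r^2 - 4*r + 45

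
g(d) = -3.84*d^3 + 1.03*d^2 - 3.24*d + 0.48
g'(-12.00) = -1686.84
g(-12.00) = 6823.20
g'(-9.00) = -954.90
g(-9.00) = 2912.43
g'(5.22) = -306.39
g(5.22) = -534.56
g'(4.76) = -254.45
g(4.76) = -405.75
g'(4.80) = -258.77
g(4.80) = -416.01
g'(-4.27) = -222.08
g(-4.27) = 332.06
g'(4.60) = -237.53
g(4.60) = -366.40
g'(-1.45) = -30.45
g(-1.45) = 19.05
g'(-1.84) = -46.03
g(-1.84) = 33.85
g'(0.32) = -3.76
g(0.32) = -0.58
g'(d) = -11.52*d^2 + 2.06*d - 3.24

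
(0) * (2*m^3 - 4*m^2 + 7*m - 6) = 0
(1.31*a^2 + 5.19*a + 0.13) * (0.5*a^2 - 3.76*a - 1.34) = 0.655*a^4 - 2.3306*a^3 - 21.2048*a^2 - 7.4434*a - 0.1742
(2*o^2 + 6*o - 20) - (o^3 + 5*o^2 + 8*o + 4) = -o^3 - 3*o^2 - 2*o - 24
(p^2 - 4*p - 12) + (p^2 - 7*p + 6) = 2*p^2 - 11*p - 6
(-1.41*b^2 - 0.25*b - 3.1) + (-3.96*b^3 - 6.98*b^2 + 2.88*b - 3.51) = -3.96*b^3 - 8.39*b^2 + 2.63*b - 6.61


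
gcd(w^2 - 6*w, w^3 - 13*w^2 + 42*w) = w^2 - 6*w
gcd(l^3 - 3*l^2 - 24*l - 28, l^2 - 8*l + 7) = l - 7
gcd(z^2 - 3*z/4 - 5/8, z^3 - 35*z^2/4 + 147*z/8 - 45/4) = z - 5/4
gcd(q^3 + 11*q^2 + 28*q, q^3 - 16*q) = q^2 + 4*q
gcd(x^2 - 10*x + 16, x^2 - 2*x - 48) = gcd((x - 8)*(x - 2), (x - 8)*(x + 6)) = x - 8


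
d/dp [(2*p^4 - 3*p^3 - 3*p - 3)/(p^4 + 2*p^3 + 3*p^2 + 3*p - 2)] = (7*p^6 + 12*p^5 + 18*p^4 - 10*p^3 + 45*p^2 + 18*p + 15)/(p^8 + 4*p^7 + 10*p^6 + 18*p^5 + 17*p^4 + 10*p^3 - 3*p^2 - 12*p + 4)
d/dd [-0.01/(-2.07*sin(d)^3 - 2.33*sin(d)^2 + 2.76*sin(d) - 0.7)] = (-0.0621*sin(d)^2 - 0.0466*sin(d) + 0.0276)*cos(d)/(2.07*sin(d)^3 + 2.33*sin(d)^2 - 2.76*sin(d) + 0.7)^2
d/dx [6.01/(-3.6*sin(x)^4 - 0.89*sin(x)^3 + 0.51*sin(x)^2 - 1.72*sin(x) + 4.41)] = (86.544*sin(x)^3 + 16.0467*sin(x)^2 - 6.1302*sin(x) + 10.3372)*cos(x)/(3.6*sin(x)^4 + 0.89*sin(x)^3 - 0.51*sin(x)^2 + 1.72*sin(x) - 4.41)^2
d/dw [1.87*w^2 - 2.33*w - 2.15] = 3.74*w - 2.33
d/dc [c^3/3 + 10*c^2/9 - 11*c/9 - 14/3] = c^2 + 20*c/9 - 11/9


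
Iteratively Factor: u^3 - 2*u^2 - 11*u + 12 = (u + 3)*(u^2 - 5*u + 4) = (u - 4)*(u + 3)*(u - 1)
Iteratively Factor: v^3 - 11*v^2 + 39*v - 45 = (v - 5)*(v^2 - 6*v + 9) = (v - 5)*(v - 3)*(v - 3)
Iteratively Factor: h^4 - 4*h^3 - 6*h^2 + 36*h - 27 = (h - 3)*(h^3 - h^2 - 9*h + 9) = (h - 3)*(h + 3)*(h^2 - 4*h + 3) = (h - 3)*(h - 1)*(h + 3)*(h - 3)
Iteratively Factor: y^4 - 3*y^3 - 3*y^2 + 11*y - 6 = (y + 2)*(y^3 - 5*y^2 + 7*y - 3) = (y - 1)*(y + 2)*(y^2 - 4*y + 3) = (y - 1)^2*(y + 2)*(y - 3)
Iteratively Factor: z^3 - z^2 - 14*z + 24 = (z + 4)*(z^2 - 5*z + 6) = (z - 3)*(z + 4)*(z - 2)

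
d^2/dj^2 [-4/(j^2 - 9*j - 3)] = 8*(-j^2 + 9*j + (2*j - 9)^2 + 3)/(-j^2 + 9*j + 3)^3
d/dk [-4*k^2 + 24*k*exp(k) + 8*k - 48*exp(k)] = 24*k*exp(k) - 8*k - 24*exp(k) + 8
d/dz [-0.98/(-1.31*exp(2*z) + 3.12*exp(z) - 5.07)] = (3.0576 - 2.5676*exp(z))*exp(z)/(1.31*exp(2*z) - 3.12*exp(z) + 5.07)^2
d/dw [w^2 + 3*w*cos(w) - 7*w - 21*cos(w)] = -3*w*sin(w) + 2*w + 21*sin(w) + 3*cos(w) - 7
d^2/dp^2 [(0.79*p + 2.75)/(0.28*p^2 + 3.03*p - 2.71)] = ((0.56*p + 3.03)*(0.79*p + 2.75)*(1.12*p + 6.06) - (1.3272*p + 6.3274)*(0.28*p^2 + 3.03*p - 2.71))/(0.28*p^2 + 3.03*p - 2.71)^3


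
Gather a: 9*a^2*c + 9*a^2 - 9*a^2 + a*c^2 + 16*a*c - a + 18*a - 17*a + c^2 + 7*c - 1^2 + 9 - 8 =9*a^2*c + a*(c^2 + 16*c) + c^2 + 7*c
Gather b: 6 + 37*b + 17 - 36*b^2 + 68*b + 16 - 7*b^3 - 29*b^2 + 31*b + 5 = -7*b^3 - 65*b^2 + 136*b + 44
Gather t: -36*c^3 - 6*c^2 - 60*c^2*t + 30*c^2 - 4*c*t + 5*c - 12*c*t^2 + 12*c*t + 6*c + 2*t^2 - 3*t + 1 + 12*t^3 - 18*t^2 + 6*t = -36*c^3 + 24*c^2 + 11*c + 12*t^3 + t^2*(-12*c - 16) + t*(-60*c^2 + 8*c + 3) + 1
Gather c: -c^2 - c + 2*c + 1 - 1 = -c^2 + c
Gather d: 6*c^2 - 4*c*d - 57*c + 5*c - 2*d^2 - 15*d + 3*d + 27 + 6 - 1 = 6*c^2 - 52*c - 2*d^2 + d*(-4*c - 12) + 32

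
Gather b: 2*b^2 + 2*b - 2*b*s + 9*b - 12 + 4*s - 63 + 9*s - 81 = 2*b^2 + b*(11 - 2*s) + 13*s - 156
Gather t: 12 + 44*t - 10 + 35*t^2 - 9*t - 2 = 35*t^2 + 35*t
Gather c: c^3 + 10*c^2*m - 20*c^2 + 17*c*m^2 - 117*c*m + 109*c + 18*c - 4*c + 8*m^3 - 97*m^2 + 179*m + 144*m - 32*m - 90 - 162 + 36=c^3 + c^2*(10*m - 20) + c*(17*m^2 - 117*m + 123) + 8*m^3 - 97*m^2 + 291*m - 216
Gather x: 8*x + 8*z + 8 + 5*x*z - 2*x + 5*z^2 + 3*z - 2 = x*(5*z + 6) + 5*z^2 + 11*z + 6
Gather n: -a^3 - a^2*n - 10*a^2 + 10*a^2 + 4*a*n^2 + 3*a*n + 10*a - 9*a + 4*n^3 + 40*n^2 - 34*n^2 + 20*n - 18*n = -a^3 + a + 4*n^3 + n^2*(4*a + 6) + n*(-a^2 + 3*a + 2)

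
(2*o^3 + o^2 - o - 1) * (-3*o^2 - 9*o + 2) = -6*o^5 - 21*o^4 - 2*o^3 + 14*o^2 + 7*o - 2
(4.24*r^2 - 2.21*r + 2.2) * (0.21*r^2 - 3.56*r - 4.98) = 0.8904*r^4 - 15.5585*r^3 - 12.7856*r^2 + 3.1738*r - 10.956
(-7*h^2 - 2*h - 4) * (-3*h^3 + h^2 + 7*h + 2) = 21*h^5 - h^4 - 39*h^3 - 32*h^2 - 32*h - 8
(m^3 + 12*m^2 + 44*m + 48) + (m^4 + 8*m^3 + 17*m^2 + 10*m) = m^4 + 9*m^3 + 29*m^2 + 54*m + 48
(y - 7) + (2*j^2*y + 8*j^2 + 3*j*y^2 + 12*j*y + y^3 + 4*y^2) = 2*j^2*y + 8*j^2 + 3*j*y^2 + 12*j*y + y^3 + 4*y^2 + y - 7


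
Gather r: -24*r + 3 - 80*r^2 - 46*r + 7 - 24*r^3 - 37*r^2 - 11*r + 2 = -24*r^3 - 117*r^2 - 81*r + 12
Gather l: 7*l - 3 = 7*l - 3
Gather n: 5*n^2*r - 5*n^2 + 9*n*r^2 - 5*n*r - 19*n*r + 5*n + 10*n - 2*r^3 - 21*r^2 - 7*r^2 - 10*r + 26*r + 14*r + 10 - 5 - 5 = n^2*(5*r - 5) + n*(9*r^2 - 24*r + 15) - 2*r^3 - 28*r^2 + 30*r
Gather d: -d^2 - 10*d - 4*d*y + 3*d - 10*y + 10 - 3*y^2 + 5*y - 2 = -d^2 + d*(-4*y - 7) - 3*y^2 - 5*y + 8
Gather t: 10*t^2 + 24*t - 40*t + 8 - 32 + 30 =10*t^2 - 16*t + 6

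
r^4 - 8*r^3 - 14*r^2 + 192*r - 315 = (r - 7)*(r - 3)^2*(r + 5)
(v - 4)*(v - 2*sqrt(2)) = v^2 - 4*v - 2*sqrt(2)*v + 8*sqrt(2)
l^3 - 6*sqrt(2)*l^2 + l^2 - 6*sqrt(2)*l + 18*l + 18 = (l + 1)*(l - 3*sqrt(2))^2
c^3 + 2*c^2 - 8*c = c*(c - 2)*(c + 4)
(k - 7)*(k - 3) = k^2 - 10*k + 21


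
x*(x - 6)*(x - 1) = x^3 - 7*x^2 + 6*x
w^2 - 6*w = w*(w - 6)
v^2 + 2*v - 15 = (v - 3)*(v + 5)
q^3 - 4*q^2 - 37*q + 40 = (q - 8)*(q - 1)*(q + 5)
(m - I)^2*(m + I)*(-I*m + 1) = -I*m^4 - 2*I*m^2 - I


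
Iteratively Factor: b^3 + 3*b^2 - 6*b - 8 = (b + 4)*(b^2 - b - 2) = (b - 2)*(b + 4)*(b + 1)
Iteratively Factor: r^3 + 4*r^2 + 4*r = (r)*(r^2 + 4*r + 4) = r*(r + 2)*(r + 2)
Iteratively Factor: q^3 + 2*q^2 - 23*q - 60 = (q + 3)*(q^2 - q - 20) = (q - 5)*(q + 3)*(q + 4)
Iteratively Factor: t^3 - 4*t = (t - 2)*(t^2 + 2*t) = t*(t - 2)*(t + 2)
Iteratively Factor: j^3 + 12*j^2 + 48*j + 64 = (j + 4)*(j^2 + 8*j + 16) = (j + 4)^2*(j + 4)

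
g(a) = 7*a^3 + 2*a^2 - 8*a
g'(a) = 21*a^2 + 4*a - 8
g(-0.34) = 2.68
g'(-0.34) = -6.93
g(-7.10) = -2347.76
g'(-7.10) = 1022.21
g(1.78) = 31.58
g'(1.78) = 65.66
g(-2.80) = -115.58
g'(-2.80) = 145.44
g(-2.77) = -111.27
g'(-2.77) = 142.05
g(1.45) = 13.95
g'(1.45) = 41.95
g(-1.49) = -6.80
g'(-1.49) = 32.66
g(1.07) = 2.31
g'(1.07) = 20.32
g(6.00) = 1536.00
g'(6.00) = 772.00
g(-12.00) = -11712.00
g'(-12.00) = 2968.00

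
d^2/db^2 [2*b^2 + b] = 4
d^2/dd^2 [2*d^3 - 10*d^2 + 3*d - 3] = 12*d - 20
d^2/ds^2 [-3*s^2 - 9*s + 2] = -6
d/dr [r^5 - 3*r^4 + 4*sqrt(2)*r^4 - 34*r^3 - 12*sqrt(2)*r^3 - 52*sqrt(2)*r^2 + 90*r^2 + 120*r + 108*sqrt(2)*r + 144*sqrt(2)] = 5*r^4 - 12*r^3 + 16*sqrt(2)*r^3 - 102*r^2 - 36*sqrt(2)*r^2 - 104*sqrt(2)*r + 180*r + 120 + 108*sqrt(2)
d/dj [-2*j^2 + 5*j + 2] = 5 - 4*j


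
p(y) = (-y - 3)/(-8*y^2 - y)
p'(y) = (-y - 3)*(16*y + 1)/(-8*y^2 - y)^2 - 1/(-8*y^2 - y) = (y*(8*y + 1) - (y + 3)*(16*y + 1))/(y^2*(8*y + 1)^2)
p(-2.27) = 0.02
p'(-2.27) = 0.04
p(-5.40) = -0.01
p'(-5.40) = 0.00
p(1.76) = 0.18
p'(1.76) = -0.16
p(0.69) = 0.82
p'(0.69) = -1.97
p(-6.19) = -0.01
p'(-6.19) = -0.00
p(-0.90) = 0.38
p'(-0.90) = 1.08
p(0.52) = 1.31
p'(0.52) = -4.18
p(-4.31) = -0.01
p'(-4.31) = 0.00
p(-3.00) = 0.00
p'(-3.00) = 0.01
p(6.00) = 0.03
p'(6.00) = -0.00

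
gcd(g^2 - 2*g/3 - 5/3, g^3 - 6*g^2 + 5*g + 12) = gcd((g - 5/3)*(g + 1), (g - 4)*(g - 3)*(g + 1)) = g + 1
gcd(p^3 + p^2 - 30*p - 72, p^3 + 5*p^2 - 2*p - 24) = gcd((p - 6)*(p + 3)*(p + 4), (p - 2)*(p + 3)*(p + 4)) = p^2 + 7*p + 12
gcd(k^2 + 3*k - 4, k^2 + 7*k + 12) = k + 4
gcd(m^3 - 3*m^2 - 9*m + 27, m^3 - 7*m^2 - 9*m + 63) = m^2 - 9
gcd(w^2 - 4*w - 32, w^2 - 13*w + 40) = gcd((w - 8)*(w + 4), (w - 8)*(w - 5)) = w - 8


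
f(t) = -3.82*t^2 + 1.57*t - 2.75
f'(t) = 1.57 - 7.64*t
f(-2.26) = -25.81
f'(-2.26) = 18.84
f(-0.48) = -4.38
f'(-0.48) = 5.24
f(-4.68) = -93.76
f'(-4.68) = 37.33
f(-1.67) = -16.03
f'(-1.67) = 14.33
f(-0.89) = -7.17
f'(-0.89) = 8.37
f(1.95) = -14.21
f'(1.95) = -13.33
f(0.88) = -4.33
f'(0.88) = -5.15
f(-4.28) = -79.45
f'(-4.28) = 34.27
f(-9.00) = -326.30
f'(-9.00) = 70.33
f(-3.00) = -41.84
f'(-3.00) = 24.49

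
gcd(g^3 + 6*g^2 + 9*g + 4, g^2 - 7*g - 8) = g + 1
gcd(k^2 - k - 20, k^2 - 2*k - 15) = k - 5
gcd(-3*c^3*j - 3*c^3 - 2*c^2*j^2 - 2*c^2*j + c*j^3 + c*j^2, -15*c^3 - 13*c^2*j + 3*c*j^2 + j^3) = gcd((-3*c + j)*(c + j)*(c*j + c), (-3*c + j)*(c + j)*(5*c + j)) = 3*c^2 + 2*c*j - j^2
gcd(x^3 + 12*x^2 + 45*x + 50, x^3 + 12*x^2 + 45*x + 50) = x^3 + 12*x^2 + 45*x + 50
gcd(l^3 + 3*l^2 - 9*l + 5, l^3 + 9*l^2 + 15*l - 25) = l^2 + 4*l - 5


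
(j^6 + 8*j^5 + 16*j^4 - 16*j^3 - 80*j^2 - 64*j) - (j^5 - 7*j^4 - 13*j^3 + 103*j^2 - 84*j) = j^6 + 7*j^5 + 23*j^4 - 3*j^3 - 183*j^2 + 20*j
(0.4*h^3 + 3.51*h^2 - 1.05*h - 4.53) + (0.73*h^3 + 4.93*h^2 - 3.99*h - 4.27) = 1.13*h^3 + 8.44*h^2 - 5.04*h - 8.8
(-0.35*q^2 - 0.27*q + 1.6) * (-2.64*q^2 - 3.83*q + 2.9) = 0.924*q^4 + 2.0533*q^3 - 4.2049*q^2 - 6.911*q + 4.64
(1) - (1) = 0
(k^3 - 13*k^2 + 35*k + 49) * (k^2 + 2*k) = k^5 - 11*k^4 + 9*k^3 + 119*k^2 + 98*k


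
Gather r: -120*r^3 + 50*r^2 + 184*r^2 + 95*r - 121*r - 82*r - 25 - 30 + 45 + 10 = -120*r^3 + 234*r^2 - 108*r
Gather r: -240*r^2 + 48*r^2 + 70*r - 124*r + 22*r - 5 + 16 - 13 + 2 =-192*r^2 - 32*r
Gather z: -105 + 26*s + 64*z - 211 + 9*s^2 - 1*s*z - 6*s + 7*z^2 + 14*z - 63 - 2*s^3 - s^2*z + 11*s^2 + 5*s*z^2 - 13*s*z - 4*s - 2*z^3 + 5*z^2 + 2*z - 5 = -2*s^3 + 20*s^2 + 16*s - 2*z^3 + z^2*(5*s + 12) + z*(-s^2 - 14*s + 80) - 384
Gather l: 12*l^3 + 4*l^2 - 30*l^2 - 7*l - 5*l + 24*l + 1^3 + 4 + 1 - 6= 12*l^3 - 26*l^2 + 12*l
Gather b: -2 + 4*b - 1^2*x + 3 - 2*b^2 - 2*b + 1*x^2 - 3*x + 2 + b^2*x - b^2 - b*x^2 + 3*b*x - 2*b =b^2*(x - 3) + b*(-x^2 + 3*x) + x^2 - 4*x + 3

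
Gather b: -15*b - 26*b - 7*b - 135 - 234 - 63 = -48*b - 432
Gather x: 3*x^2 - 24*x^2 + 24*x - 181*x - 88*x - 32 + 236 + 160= -21*x^2 - 245*x + 364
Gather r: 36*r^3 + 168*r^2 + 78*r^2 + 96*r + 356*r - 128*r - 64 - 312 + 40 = 36*r^3 + 246*r^2 + 324*r - 336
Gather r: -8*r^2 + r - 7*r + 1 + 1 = -8*r^2 - 6*r + 2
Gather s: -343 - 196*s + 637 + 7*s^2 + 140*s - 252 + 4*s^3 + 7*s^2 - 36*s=4*s^3 + 14*s^2 - 92*s + 42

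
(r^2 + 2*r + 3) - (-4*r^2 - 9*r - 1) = 5*r^2 + 11*r + 4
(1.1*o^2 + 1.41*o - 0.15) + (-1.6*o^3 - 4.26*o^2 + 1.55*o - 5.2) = -1.6*o^3 - 3.16*o^2 + 2.96*o - 5.35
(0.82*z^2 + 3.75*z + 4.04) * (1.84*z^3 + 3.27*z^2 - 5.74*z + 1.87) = 1.5088*z^5 + 9.5814*z^4 + 14.9893*z^3 - 6.7808*z^2 - 16.1771*z + 7.5548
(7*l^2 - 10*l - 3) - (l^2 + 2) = 6*l^2 - 10*l - 5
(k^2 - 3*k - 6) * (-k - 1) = -k^3 + 2*k^2 + 9*k + 6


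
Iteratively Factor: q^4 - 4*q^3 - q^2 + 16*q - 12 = (q - 3)*(q^3 - q^2 - 4*q + 4) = (q - 3)*(q + 2)*(q^2 - 3*q + 2) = (q - 3)*(q - 2)*(q + 2)*(q - 1)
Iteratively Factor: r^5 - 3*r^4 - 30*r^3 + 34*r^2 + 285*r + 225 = (r + 1)*(r^4 - 4*r^3 - 26*r^2 + 60*r + 225) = (r + 1)*(r + 3)*(r^3 - 7*r^2 - 5*r + 75) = (r - 5)*(r + 1)*(r + 3)*(r^2 - 2*r - 15) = (r - 5)*(r + 1)*(r + 3)^2*(r - 5)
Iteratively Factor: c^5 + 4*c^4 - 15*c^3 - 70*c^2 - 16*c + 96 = (c + 4)*(c^4 - 15*c^2 - 10*c + 24) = (c - 4)*(c + 4)*(c^3 + 4*c^2 + c - 6) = (c - 4)*(c - 1)*(c + 4)*(c^2 + 5*c + 6) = (c - 4)*(c - 1)*(c + 3)*(c + 4)*(c + 2)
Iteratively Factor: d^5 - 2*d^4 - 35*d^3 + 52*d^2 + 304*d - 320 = (d + 4)*(d^4 - 6*d^3 - 11*d^2 + 96*d - 80) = (d - 5)*(d + 4)*(d^3 - d^2 - 16*d + 16) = (d - 5)*(d + 4)^2*(d^2 - 5*d + 4) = (d - 5)*(d - 1)*(d + 4)^2*(d - 4)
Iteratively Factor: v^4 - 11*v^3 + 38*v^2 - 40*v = (v - 5)*(v^3 - 6*v^2 + 8*v) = (v - 5)*(v - 4)*(v^2 - 2*v) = v*(v - 5)*(v - 4)*(v - 2)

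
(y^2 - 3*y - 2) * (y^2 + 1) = y^4 - 3*y^3 - y^2 - 3*y - 2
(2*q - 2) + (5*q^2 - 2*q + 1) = 5*q^2 - 1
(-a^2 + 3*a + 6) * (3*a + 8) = -3*a^3 + a^2 + 42*a + 48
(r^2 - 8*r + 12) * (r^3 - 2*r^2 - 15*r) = r^5 - 10*r^4 + 13*r^3 + 96*r^2 - 180*r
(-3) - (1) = -4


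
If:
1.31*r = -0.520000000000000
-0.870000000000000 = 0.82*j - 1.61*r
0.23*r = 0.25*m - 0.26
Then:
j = -1.84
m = 0.67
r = -0.40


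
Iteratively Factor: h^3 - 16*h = (h)*(h^2 - 16) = h*(h - 4)*(h + 4)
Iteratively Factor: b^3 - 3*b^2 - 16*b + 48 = (b - 4)*(b^2 + b - 12) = (b - 4)*(b - 3)*(b + 4)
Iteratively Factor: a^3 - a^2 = (a)*(a^2 - a) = a^2*(a - 1)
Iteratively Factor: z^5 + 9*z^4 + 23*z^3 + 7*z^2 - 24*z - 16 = (z + 1)*(z^4 + 8*z^3 + 15*z^2 - 8*z - 16) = (z + 1)*(z + 4)*(z^3 + 4*z^2 - z - 4) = (z + 1)^2*(z + 4)*(z^2 + 3*z - 4) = (z - 1)*(z + 1)^2*(z + 4)*(z + 4)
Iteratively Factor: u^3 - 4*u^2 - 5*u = (u - 5)*(u^2 + u) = u*(u - 5)*(u + 1)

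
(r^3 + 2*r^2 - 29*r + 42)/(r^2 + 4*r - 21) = r - 2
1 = 1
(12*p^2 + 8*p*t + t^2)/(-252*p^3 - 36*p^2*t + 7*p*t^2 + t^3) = (-2*p - t)/(42*p^2 - p*t - t^2)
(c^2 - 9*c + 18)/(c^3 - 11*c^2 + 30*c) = (c - 3)/(c*(c - 5))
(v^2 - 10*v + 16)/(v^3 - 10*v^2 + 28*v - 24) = (v - 8)/(v^2 - 8*v + 12)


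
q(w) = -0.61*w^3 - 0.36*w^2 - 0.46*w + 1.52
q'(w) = -1.83*w^2 - 0.72*w - 0.46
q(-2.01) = 5.94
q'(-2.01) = -6.41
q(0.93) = 0.29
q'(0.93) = -2.71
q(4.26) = -54.13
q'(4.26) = -36.74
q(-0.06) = 1.55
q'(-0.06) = -0.42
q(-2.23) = 7.52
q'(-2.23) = -7.95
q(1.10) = -0.23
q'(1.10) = -3.47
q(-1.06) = 2.33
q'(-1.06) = -1.75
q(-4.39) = 48.21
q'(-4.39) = -32.57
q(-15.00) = 1986.17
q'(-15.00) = -401.41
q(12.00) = -1109.92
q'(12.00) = -272.62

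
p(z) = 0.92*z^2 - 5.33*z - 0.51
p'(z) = 1.84*z - 5.33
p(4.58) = -5.62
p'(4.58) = 3.10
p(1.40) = -6.17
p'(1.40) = -2.75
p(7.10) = 8.02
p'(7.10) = 7.73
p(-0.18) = 0.48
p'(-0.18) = -5.66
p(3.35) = -8.04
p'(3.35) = 0.83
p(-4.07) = 36.42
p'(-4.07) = -12.82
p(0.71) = -3.83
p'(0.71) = -4.02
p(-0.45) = 2.07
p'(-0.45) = -6.16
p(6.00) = 0.63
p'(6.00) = 5.71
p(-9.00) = 121.98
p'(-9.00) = -21.89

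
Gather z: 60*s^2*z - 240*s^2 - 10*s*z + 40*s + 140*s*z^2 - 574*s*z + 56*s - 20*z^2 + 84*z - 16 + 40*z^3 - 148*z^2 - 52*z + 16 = -240*s^2 + 96*s + 40*z^3 + z^2*(140*s - 168) + z*(60*s^2 - 584*s + 32)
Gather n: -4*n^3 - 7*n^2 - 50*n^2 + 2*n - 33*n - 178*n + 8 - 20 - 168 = -4*n^3 - 57*n^2 - 209*n - 180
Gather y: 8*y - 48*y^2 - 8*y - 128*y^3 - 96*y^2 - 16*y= -128*y^3 - 144*y^2 - 16*y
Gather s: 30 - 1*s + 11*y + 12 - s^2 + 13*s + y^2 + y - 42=-s^2 + 12*s + y^2 + 12*y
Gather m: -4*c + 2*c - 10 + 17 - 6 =1 - 2*c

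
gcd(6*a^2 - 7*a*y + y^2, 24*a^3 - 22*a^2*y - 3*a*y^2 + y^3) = 6*a^2 - 7*a*y + y^2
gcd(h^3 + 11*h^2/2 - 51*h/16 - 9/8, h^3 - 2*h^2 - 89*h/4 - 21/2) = 1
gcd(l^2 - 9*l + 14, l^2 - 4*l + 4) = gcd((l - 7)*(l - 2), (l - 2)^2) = l - 2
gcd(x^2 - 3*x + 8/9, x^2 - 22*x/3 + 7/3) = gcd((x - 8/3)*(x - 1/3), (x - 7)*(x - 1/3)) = x - 1/3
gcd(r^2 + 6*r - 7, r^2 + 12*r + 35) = r + 7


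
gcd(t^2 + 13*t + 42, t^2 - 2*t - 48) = t + 6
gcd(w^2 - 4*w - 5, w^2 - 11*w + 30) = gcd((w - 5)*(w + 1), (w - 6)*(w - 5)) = w - 5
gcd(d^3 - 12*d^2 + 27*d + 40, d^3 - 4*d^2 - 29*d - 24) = d^2 - 7*d - 8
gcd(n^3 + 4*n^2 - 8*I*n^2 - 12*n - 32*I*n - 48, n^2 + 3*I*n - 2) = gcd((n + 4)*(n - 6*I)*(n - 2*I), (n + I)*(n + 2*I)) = 1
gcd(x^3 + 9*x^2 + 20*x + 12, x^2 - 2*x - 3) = x + 1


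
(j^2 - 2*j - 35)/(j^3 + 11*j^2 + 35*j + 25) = (j - 7)/(j^2 + 6*j + 5)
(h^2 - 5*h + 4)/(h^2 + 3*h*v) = (h^2 - 5*h + 4)/(h*(h + 3*v))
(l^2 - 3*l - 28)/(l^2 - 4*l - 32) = (l - 7)/(l - 8)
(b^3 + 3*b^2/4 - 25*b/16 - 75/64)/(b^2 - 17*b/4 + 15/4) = (b^2 + 2*b + 15/16)/(b - 3)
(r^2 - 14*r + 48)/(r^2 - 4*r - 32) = (r - 6)/(r + 4)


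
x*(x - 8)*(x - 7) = x^3 - 15*x^2 + 56*x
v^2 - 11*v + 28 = (v - 7)*(v - 4)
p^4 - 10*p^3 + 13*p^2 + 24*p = p*(p - 8)*(p - 3)*(p + 1)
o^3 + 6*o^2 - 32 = (o - 2)*(o + 4)^2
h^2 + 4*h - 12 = (h - 2)*(h + 6)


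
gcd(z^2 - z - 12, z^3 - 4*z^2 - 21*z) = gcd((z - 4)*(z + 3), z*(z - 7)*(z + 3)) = z + 3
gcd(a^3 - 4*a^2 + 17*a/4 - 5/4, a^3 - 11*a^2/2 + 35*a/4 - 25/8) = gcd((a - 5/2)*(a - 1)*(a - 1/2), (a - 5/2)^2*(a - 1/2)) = a^2 - 3*a + 5/4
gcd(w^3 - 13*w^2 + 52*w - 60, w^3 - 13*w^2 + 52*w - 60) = w^3 - 13*w^2 + 52*w - 60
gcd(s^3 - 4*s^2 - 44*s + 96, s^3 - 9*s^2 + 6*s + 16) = s^2 - 10*s + 16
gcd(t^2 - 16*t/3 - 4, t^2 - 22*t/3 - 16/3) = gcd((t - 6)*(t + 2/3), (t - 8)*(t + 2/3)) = t + 2/3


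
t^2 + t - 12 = (t - 3)*(t + 4)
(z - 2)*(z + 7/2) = z^2 + 3*z/2 - 7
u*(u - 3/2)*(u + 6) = u^3 + 9*u^2/2 - 9*u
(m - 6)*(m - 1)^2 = m^3 - 8*m^2 + 13*m - 6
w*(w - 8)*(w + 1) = w^3 - 7*w^2 - 8*w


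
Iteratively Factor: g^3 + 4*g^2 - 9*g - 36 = (g + 3)*(g^2 + g - 12) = (g + 3)*(g + 4)*(g - 3)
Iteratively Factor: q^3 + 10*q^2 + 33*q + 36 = (q + 3)*(q^2 + 7*q + 12) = (q + 3)*(q + 4)*(q + 3)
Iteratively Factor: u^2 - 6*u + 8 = (u - 4)*(u - 2)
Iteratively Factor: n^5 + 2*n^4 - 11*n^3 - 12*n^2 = (n)*(n^4 + 2*n^3 - 11*n^2 - 12*n) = n*(n + 4)*(n^3 - 2*n^2 - 3*n) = n*(n - 3)*(n + 4)*(n^2 + n) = n*(n - 3)*(n + 1)*(n + 4)*(n)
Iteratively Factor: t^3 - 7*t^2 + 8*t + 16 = (t - 4)*(t^2 - 3*t - 4) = (t - 4)*(t + 1)*(t - 4)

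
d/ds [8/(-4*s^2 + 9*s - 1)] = 8*(8*s - 9)/(4*s^2 - 9*s + 1)^2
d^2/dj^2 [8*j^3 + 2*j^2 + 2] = 48*j + 4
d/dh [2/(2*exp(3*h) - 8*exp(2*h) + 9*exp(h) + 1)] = (-12*exp(2*h) + 32*exp(h) - 18)*exp(h)/(2*exp(3*h) - 8*exp(2*h) + 9*exp(h) + 1)^2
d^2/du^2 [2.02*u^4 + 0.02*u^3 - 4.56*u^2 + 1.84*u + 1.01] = 24.24*u^2 + 0.12*u - 9.12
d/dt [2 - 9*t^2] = -18*t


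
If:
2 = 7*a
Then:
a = 2/7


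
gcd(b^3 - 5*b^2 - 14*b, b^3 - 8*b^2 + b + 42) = b^2 - 5*b - 14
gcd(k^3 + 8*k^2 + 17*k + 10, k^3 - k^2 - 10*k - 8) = k^2 + 3*k + 2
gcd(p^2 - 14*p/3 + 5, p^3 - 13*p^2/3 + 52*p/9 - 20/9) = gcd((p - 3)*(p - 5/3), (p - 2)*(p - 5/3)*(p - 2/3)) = p - 5/3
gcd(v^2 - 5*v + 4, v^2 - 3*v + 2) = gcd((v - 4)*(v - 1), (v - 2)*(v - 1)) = v - 1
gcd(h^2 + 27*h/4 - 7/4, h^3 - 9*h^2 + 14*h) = 1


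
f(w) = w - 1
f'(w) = 1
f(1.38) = 0.38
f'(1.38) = 1.00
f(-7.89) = -8.89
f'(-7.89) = 1.00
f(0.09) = -0.91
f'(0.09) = 1.00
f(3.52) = 2.52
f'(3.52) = 1.00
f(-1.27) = -2.27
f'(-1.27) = 1.00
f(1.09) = 0.09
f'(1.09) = 1.00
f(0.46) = -0.54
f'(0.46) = 1.00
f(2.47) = 1.47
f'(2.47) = 1.00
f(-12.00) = -13.00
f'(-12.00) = 1.00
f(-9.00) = -10.00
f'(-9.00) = 1.00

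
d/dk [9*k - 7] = 9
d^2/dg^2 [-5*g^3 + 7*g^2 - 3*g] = 14 - 30*g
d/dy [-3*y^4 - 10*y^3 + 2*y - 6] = -12*y^3 - 30*y^2 + 2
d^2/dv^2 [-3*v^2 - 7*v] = -6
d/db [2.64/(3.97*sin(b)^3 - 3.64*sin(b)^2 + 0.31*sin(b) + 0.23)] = (-31.4424*sin(b)^2 + 19.2192*sin(b) - 0.8184)*cos(b)/(3.97*sin(b)^3 - 3.64*sin(b)^2 + 0.31*sin(b) + 0.23)^2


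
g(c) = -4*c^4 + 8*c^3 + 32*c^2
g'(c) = -16*c^3 + 24*c^2 + 64*c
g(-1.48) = 24.97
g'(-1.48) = 9.72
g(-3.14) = -321.01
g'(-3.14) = 531.02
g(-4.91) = -2500.31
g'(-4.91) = 2158.29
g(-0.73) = 12.80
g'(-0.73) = -27.71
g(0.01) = 0.00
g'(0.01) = 0.64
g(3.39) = 151.14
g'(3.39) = -130.56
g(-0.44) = 5.36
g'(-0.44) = -22.15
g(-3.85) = -861.04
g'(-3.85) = 1022.41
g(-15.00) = -222300.00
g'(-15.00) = 58440.00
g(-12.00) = -92160.00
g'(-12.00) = 30336.00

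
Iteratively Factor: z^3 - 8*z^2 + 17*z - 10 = (z - 5)*(z^2 - 3*z + 2) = (z - 5)*(z - 1)*(z - 2)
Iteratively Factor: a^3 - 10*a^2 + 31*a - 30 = (a - 5)*(a^2 - 5*a + 6) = (a - 5)*(a - 2)*(a - 3)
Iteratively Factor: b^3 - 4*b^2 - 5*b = (b)*(b^2 - 4*b - 5) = b*(b + 1)*(b - 5)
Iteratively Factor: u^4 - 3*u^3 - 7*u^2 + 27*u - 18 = (u - 2)*(u^3 - u^2 - 9*u + 9) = (u - 3)*(u - 2)*(u^2 + 2*u - 3) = (u - 3)*(u - 2)*(u + 3)*(u - 1)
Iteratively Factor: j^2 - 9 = (j + 3)*(j - 3)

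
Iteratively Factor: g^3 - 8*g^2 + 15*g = (g - 3)*(g^2 - 5*g) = (g - 5)*(g - 3)*(g)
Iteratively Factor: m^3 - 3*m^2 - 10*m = (m)*(m^2 - 3*m - 10) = m*(m - 5)*(m + 2)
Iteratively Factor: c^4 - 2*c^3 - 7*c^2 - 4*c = (c + 1)*(c^3 - 3*c^2 - 4*c) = (c - 4)*(c + 1)*(c^2 + c) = (c - 4)*(c + 1)^2*(c)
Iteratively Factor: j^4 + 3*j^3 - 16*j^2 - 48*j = (j - 4)*(j^3 + 7*j^2 + 12*j) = (j - 4)*(j + 4)*(j^2 + 3*j) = j*(j - 4)*(j + 4)*(j + 3)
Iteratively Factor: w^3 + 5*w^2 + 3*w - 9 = (w + 3)*(w^2 + 2*w - 3) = (w + 3)^2*(w - 1)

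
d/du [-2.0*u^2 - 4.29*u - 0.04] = -4.0*u - 4.29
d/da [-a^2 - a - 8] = -2*a - 1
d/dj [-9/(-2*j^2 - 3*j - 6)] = 9*(-4*j - 3)/(2*j^2 + 3*j + 6)^2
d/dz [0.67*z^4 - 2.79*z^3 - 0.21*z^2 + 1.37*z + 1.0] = 2.68*z^3 - 8.37*z^2 - 0.42*z + 1.37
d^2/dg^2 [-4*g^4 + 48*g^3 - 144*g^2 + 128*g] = -48*g^2 + 288*g - 288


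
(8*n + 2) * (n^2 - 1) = 8*n^3 + 2*n^2 - 8*n - 2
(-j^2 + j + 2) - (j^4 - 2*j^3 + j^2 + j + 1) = -j^4 + 2*j^3 - 2*j^2 + 1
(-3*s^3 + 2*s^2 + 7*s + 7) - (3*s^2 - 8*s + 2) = -3*s^3 - s^2 + 15*s + 5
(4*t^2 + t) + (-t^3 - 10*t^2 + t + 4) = -t^3 - 6*t^2 + 2*t + 4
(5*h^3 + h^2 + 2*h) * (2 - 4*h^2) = -20*h^5 - 4*h^4 + 2*h^3 + 2*h^2 + 4*h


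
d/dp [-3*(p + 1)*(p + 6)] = -6*p - 21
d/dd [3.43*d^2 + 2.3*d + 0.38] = 6.86*d + 2.3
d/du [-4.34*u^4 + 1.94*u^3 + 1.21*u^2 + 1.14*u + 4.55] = -17.36*u^3 + 5.82*u^2 + 2.42*u + 1.14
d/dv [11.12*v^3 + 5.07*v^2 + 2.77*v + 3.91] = 33.36*v^2 + 10.14*v + 2.77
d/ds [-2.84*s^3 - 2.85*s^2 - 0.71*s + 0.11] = -8.52*s^2 - 5.7*s - 0.71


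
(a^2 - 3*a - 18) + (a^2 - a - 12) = 2*a^2 - 4*a - 30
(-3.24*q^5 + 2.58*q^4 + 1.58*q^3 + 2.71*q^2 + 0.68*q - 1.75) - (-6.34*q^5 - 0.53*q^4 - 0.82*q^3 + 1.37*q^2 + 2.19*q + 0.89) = 3.1*q^5 + 3.11*q^4 + 2.4*q^3 + 1.34*q^2 - 1.51*q - 2.64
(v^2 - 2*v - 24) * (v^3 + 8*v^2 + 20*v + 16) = v^5 + 6*v^4 - 20*v^3 - 216*v^2 - 512*v - 384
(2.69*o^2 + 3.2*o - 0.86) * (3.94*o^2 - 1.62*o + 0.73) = 10.5986*o^4 + 8.2502*o^3 - 6.6087*o^2 + 3.7292*o - 0.6278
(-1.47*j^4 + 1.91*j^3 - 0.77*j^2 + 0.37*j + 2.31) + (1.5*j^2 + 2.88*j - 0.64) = -1.47*j^4 + 1.91*j^3 + 0.73*j^2 + 3.25*j + 1.67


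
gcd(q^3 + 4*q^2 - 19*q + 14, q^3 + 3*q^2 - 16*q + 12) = q^2 - 3*q + 2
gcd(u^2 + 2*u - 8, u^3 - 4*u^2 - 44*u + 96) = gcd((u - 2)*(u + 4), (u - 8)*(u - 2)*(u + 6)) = u - 2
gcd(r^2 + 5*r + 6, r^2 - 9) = r + 3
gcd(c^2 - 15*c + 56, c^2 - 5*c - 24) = c - 8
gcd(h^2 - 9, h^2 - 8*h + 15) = h - 3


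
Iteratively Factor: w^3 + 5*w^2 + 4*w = (w + 1)*(w^2 + 4*w) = w*(w + 1)*(w + 4)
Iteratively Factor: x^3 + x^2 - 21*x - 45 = (x + 3)*(x^2 - 2*x - 15) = (x + 3)^2*(x - 5)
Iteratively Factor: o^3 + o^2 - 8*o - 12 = (o + 2)*(o^2 - o - 6) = (o - 3)*(o + 2)*(o + 2)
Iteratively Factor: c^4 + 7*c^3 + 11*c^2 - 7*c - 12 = (c + 1)*(c^3 + 6*c^2 + 5*c - 12) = (c + 1)*(c + 4)*(c^2 + 2*c - 3) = (c + 1)*(c + 3)*(c + 4)*(c - 1)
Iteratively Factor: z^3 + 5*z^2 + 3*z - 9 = (z + 3)*(z^2 + 2*z - 3) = (z - 1)*(z + 3)*(z + 3)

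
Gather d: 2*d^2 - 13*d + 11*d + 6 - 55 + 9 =2*d^2 - 2*d - 40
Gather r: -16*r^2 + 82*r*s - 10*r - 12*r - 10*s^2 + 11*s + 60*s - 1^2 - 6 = -16*r^2 + r*(82*s - 22) - 10*s^2 + 71*s - 7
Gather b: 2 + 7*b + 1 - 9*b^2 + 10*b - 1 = -9*b^2 + 17*b + 2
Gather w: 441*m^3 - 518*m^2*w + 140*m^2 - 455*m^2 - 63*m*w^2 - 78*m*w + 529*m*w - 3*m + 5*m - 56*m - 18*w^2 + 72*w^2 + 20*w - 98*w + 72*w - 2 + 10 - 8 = 441*m^3 - 315*m^2 - 54*m + w^2*(54 - 63*m) + w*(-518*m^2 + 451*m - 6)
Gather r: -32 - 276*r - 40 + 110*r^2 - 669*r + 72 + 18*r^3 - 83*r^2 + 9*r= 18*r^3 + 27*r^2 - 936*r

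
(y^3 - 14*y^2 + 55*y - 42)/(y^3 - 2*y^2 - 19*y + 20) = (y^2 - 13*y + 42)/(y^2 - y - 20)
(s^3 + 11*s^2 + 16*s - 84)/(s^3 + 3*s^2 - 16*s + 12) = (s + 7)/(s - 1)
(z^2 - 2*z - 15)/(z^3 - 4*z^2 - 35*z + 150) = (z + 3)/(z^2 + z - 30)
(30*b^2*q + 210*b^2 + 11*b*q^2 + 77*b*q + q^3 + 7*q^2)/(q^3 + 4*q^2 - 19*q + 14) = (30*b^2 + 11*b*q + q^2)/(q^2 - 3*q + 2)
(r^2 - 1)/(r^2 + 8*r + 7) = (r - 1)/(r + 7)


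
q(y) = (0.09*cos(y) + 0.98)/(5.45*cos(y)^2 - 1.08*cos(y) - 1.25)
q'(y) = (10.9*sin(y)*cos(y) - 1.08*sin(y))*(0.09*cos(y) + 0.98)/(5.45*cos(y)^2 - 1.08*cos(y) - 1.25)^2 - 0.09*sin(y)/(5.45*cos(y)^2 - 1.08*cos(y) - 1.25) = (0.4905*cos(y)^2 + 10.682*cos(y) - 0.9459)*sin(y)/(29.7025*cos(y)^4 - 11.772*cos(y)^3 - 12.4586*cos(y)^2 + 2.7*cos(y) + 1.5625)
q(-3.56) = 0.21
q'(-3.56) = -0.23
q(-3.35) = 0.18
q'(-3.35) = -0.09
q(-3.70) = 0.25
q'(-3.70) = -0.40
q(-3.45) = 0.19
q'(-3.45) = -0.15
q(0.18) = 0.36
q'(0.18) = 0.20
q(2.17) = 0.85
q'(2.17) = -4.71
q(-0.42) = 0.46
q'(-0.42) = -0.71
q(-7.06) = 1.39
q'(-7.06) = -8.59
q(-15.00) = 0.34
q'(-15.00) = 0.77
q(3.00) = 0.17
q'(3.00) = -0.06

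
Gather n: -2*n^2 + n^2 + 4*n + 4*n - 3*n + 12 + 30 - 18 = -n^2 + 5*n + 24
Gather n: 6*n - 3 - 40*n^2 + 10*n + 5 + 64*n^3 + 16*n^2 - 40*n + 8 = 64*n^3 - 24*n^2 - 24*n + 10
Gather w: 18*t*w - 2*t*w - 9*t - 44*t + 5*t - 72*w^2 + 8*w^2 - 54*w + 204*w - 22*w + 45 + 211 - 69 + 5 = -48*t - 64*w^2 + w*(16*t + 128) + 192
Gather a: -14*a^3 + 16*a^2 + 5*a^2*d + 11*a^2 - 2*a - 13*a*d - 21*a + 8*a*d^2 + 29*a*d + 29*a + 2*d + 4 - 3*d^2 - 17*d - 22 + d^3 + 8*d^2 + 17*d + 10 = -14*a^3 + a^2*(5*d + 27) + a*(8*d^2 + 16*d + 6) + d^3 + 5*d^2 + 2*d - 8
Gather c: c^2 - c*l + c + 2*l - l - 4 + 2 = c^2 + c*(1 - l) + l - 2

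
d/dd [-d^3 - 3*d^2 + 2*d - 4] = -3*d^2 - 6*d + 2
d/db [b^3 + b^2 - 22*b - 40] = 3*b^2 + 2*b - 22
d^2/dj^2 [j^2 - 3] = 2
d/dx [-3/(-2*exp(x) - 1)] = -6*exp(x)/(2*exp(x) + 1)^2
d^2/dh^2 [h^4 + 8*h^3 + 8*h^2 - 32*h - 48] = 12*h^2 + 48*h + 16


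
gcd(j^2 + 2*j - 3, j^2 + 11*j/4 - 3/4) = j + 3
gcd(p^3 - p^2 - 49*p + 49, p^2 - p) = p - 1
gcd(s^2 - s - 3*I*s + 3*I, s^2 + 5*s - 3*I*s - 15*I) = s - 3*I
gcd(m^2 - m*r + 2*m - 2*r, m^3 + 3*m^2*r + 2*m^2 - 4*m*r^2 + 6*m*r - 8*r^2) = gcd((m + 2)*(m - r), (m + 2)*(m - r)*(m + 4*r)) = -m^2 + m*r - 2*m + 2*r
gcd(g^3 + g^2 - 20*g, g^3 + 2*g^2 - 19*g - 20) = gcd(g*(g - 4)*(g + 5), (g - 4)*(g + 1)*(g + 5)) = g^2 + g - 20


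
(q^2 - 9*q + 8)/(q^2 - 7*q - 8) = (q - 1)/(q + 1)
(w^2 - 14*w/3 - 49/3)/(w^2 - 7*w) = (w + 7/3)/w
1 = 1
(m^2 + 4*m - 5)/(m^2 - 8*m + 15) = (m^2 + 4*m - 5)/(m^2 - 8*m + 15)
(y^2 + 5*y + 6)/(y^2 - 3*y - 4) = (y^2 + 5*y + 6)/(y^2 - 3*y - 4)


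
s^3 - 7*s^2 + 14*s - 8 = (s - 4)*(s - 2)*(s - 1)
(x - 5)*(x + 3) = x^2 - 2*x - 15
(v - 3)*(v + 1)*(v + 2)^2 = v^4 + 2*v^3 - 7*v^2 - 20*v - 12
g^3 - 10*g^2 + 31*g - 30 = (g - 5)*(g - 3)*(g - 2)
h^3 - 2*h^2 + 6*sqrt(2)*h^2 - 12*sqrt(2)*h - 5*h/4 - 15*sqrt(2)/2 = (h - 5/2)*(h + 1/2)*(h + 6*sqrt(2))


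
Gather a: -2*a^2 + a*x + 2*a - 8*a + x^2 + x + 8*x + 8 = -2*a^2 + a*(x - 6) + x^2 + 9*x + 8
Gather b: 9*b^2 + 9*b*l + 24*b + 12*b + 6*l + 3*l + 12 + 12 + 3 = 9*b^2 + b*(9*l + 36) + 9*l + 27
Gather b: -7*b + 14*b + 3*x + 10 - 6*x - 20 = 7*b - 3*x - 10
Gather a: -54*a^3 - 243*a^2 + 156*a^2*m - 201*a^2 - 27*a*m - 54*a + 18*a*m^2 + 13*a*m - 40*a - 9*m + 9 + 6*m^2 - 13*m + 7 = -54*a^3 + a^2*(156*m - 444) + a*(18*m^2 - 14*m - 94) + 6*m^2 - 22*m + 16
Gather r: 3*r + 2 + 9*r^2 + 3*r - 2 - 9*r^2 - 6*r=0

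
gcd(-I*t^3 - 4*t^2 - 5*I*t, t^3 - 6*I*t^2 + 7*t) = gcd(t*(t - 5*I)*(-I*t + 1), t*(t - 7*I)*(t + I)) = t^2 + I*t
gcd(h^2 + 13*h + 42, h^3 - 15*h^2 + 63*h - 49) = 1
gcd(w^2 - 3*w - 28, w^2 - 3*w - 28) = w^2 - 3*w - 28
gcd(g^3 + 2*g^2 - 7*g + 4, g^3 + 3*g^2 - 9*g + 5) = g^2 - 2*g + 1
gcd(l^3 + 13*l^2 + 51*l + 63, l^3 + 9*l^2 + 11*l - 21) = l^2 + 10*l + 21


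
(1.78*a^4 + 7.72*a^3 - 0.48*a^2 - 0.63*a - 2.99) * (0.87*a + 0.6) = 1.5486*a^5 + 7.7844*a^4 + 4.2144*a^3 - 0.8361*a^2 - 2.9793*a - 1.794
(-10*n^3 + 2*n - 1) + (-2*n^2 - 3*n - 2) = -10*n^3 - 2*n^2 - n - 3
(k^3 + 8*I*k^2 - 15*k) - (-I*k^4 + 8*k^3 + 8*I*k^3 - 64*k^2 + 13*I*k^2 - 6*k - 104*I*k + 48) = I*k^4 - 7*k^3 - 8*I*k^3 + 64*k^2 - 5*I*k^2 - 9*k + 104*I*k - 48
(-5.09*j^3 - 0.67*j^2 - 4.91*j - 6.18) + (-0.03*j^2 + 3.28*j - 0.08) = -5.09*j^3 - 0.7*j^2 - 1.63*j - 6.26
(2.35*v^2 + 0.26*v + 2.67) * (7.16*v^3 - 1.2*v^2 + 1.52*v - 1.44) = 16.826*v^5 - 0.9584*v^4 + 22.3772*v^3 - 6.1928*v^2 + 3.684*v - 3.8448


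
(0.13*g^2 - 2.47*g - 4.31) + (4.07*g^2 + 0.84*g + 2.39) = 4.2*g^2 - 1.63*g - 1.92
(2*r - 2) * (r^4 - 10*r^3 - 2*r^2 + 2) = 2*r^5 - 22*r^4 + 16*r^3 + 4*r^2 + 4*r - 4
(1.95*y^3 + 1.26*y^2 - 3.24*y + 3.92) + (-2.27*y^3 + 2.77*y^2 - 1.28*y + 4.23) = -0.32*y^3 + 4.03*y^2 - 4.52*y + 8.15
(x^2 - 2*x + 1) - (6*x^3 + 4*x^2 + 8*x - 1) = -6*x^3 - 3*x^2 - 10*x + 2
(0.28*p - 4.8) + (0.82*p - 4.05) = 1.1*p - 8.85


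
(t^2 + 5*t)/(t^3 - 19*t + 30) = t/(t^2 - 5*t + 6)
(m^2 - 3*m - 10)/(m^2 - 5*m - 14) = (m - 5)/(m - 7)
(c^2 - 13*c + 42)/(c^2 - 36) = (c - 7)/(c + 6)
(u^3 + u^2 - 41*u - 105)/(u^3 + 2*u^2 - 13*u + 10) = (u^2 - 4*u - 21)/(u^2 - 3*u + 2)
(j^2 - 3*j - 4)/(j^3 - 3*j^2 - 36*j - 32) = (j - 4)/(j^2 - 4*j - 32)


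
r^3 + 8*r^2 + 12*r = r*(r + 2)*(r + 6)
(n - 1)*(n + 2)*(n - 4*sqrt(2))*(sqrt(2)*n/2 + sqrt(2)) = sqrt(2)*n^4/2 - 4*n^3 + 3*sqrt(2)*n^3/2 - 12*n^2 - 2*sqrt(2)*n + 16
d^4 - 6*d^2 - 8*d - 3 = (d - 3)*(d + 1)^3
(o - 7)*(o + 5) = o^2 - 2*o - 35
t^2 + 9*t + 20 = (t + 4)*(t + 5)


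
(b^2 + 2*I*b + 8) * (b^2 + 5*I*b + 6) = b^4 + 7*I*b^3 + 4*b^2 + 52*I*b + 48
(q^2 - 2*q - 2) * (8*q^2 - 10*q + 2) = 8*q^4 - 26*q^3 + 6*q^2 + 16*q - 4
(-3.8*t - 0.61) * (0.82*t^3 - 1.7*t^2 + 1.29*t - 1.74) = -3.116*t^4 + 5.9598*t^3 - 3.865*t^2 + 5.8251*t + 1.0614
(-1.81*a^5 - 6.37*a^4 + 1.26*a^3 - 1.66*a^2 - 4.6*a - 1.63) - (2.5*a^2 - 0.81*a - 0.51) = -1.81*a^5 - 6.37*a^4 + 1.26*a^3 - 4.16*a^2 - 3.79*a - 1.12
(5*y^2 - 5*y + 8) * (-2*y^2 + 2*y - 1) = -10*y^4 + 20*y^3 - 31*y^2 + 21*y - 8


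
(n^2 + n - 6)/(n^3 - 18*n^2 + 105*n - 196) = (n^2 + n - 6)/(n^3 - 18*n^2 + 105*n - 196)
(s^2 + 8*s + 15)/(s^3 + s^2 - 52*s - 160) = (s + 3)/(s^2 - 4*s - 32)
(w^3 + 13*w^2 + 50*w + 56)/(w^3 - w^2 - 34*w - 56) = (w + 7)/(w - 7)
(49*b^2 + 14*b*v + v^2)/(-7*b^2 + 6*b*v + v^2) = (7*b + v)/(-b + v)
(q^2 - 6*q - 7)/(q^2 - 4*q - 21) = (q + 1)/(q + 3)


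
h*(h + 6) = h^2 + 6*h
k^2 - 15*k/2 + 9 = (k - 6)*(k - 3/2)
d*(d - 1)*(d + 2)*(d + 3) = d^4 + 4*d^3 + d^2 - 6*d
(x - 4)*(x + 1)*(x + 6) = x^3 + 3*x^2 - 22*x - 24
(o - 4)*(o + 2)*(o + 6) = o^3 + 4*o^2 - 20*o - 48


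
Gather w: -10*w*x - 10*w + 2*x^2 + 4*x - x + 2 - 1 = w*(-10*x - 10) + 2*x^2 + 3*x + 1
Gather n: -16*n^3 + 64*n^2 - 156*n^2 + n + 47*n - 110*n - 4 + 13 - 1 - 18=-16*n^3 - 92*n^2 - 62*n - 10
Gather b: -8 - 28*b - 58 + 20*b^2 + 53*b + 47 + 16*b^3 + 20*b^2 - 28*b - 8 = 16*b^3 + 40*b^2 - 3*b - 27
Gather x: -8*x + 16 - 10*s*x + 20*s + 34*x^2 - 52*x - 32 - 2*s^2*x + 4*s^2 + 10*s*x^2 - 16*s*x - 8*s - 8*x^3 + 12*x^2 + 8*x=4*s^2 + 12*s - 8*x^3 + x^2*(10*s + 46) + x*(-2*s^2 - 26*s - 52) - 16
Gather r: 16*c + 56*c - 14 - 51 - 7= 72*c - 72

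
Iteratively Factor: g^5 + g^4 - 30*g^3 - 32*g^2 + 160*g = (g)*(g^4 + g^3 - 30*g^2 - 32*g + 160) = g*(g - 2)*(g^3 + 3*g^2 - 24*g - 80) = g*(g - 5)*(g - 2)*(g^2 + 8*g + 16) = g*(g - 5)*(g - 2)*(g + 4)*(g + 4)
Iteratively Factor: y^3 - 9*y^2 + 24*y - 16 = (y - 1)*(y^2 - 8*y + 16) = (y - 4)*(y - 1)*(y - 4)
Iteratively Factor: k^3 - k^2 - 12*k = (k + 3)*(k^2 - 4*k) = k*(k + 3)*(k - 4)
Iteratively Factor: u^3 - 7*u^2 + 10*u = (u)*(u^2 - 7*u + 10) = u*(u - 2)*(u - 5)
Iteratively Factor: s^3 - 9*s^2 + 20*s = (s)*(s^2 - 9*s + 20) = s*(s - 4)*(s - 5)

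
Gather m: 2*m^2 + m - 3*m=2*m^2 - 2*m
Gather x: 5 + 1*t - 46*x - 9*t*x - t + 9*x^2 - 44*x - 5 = 9*x^2 + x*(-9*t - 90)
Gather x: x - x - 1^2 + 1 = 0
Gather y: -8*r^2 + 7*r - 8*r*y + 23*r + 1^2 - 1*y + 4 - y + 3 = -8*r^2 + 30*r + y*(-8*r - 2) + 8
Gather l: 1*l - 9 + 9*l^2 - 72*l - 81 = 9*l^2 - 71*l - 90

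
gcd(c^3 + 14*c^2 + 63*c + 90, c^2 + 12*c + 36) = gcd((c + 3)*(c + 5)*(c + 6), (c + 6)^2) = c + 6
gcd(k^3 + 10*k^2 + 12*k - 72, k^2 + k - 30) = k + 6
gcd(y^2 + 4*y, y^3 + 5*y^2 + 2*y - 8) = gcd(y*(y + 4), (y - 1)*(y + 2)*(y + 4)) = y + 4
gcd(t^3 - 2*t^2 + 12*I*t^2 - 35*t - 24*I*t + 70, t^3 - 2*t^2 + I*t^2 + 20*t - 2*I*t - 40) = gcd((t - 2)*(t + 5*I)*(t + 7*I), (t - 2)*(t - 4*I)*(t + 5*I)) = t^2 + t*(-2 + 5*I) - 10*I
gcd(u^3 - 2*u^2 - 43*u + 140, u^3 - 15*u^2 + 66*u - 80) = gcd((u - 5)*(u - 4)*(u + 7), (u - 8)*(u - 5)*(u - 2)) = u - 5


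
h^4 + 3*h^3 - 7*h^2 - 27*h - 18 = (h - 3)*(h + 1)*(h + 2)*(h + 3)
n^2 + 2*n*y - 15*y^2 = (n - 3*y)*(n + 5*y)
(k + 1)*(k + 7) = k^2 + 8*k + 7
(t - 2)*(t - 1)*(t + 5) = t^3 + 2*t^2 - 13*t + 10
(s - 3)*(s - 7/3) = s^2 - 16*s/3 + 7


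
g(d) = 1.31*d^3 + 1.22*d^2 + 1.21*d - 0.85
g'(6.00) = 157.33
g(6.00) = 333.29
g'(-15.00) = 848.86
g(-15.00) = -4165.75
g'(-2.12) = 13.70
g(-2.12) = -10.41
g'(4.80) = 103.47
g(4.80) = 177.94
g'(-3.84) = 49.79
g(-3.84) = -61.68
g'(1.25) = 10.40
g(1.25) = 5.13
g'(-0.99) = 2.65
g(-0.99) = -2.12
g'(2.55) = 32.99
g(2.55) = 31.89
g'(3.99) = 73.51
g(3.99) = 106.61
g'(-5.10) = 90.99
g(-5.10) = -149.06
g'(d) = 3.93*d^2 + 2.44*d + 1.21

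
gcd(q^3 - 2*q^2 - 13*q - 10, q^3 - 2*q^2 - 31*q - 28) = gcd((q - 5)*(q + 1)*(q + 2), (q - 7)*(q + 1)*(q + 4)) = q + 1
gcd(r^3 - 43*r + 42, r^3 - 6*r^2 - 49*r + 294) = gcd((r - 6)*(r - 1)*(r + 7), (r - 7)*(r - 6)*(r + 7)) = r^2 + r - 42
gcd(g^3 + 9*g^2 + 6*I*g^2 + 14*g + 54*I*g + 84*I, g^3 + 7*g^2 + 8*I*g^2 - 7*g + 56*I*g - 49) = g + 7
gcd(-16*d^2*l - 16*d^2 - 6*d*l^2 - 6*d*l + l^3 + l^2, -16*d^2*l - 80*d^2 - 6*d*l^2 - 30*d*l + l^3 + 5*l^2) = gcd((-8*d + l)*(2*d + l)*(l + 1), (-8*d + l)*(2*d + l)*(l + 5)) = 16*d^2 + 6*d*l - l^2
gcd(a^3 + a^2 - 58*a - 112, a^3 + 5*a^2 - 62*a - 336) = a^2 - a - 56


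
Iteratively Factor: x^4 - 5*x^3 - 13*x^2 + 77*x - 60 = (x + 4)*(x^3 - 9*x^2 + 23*x - 15) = (x - 5)*(x + 4)*(x^2 - 4*x + 3) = (x - 5)*(x - 1)*(x + 4)*(x - 3)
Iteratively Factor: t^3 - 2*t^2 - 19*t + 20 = (t - 1)*(t^2 - t - 20) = (t - 1)*(t + 4)*(t - 5)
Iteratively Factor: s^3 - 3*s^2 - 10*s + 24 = (s - 4)*(s^2 + s - 6) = (s - 4)*(s + 3)*(s - 2)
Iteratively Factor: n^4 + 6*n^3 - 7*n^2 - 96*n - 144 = (n + 3)*(n^3 + 3*n^2 - 16*n - 48) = (n + 3)^2*(n^2 - 16) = (n - 4)*(n + 3)^2*(n + 4)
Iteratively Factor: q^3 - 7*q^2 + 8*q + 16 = (q - 4)*(q^2 - 3*q - 4) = (q - 4)^2*(q + 1)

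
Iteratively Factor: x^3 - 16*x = (x - 4)*(x^2 + 4*x) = (x - 4)*(x + 4)*(x)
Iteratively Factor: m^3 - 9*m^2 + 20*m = (m - 5)*(m^2 - 4*m) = (m - 5)*(m - 4)*(m)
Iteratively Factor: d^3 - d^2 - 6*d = (d)*(d^2 - d - 6) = d*(d - 3)*(d + 2)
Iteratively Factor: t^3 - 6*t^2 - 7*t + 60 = (t - 5)*(t^2 - t - 12) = (t - 5)*(t + 3)*(t - 4)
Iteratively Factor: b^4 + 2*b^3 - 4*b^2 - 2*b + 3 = (b + 3)*(b^3 - b^2 - b + 1) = (b - 1)*(b + 3)*(b^2 - 1) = (b - 1)^2*(b + 3)*(b + 1)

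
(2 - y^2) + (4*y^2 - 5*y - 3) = 3*y^2 - 5*y - 1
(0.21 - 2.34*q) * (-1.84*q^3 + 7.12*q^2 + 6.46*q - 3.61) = 4.3056*q^4 - 17.0472*q^3 - 13.6212*q^2 + 9.804*q - 0.7581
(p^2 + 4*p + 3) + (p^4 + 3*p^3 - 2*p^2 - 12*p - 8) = p^4 + 3*p^3 - p^2 - 8*p - 5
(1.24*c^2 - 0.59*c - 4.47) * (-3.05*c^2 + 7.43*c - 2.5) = -3.782*c^4 + 11.0127*c^3 + 6.1498*c^2 - 31.7371*c + 11.175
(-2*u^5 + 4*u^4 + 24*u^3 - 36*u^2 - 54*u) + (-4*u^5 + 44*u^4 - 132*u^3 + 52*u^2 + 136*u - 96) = -6*u^5 + 48*u^4 - 108*u^3 + 16*u^2 + 82*u - 96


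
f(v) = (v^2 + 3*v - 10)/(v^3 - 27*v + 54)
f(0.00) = -0.19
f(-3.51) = -0.08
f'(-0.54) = -0.04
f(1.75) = -0.14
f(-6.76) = -0.21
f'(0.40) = -0.03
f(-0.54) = -0.17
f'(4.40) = -1.11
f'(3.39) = -35.90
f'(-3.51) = -0.03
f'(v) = (27 - 3*v^2)*(v^2 + 3*v - 10)/(v^3 - 27*v + 54)^2 + (2*v + 3)/(v^3 - 27*v + 54) = (-v^3 - 9*v^2 - 24*v + 36)/(v^5 + 3*v^4 - 45*v^3 - 27*v^2 + 648*v - 972)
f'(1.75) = 0.33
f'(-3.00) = -0.03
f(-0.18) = -0.18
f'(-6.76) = -0.18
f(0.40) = -0.20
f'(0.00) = -0.04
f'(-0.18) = -0.04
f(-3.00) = -0.09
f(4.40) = 1.11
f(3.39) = 8.17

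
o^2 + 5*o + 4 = (o + 1)*(o + 4)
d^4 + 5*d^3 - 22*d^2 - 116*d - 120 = (d - 5)*(d + 2)^2*(d + 6)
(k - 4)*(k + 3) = k^2 - k - 12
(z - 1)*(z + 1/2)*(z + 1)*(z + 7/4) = z^4 + 9*z^3/4 - z^2/8 - 9*z/4 - 7/8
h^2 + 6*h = h*(h + 6)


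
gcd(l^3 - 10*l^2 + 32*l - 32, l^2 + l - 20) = l - 4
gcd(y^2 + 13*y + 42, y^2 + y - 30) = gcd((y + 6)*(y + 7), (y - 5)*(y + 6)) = y + 6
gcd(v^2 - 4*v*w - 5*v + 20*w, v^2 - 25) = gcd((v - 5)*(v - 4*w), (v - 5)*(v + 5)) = v - 5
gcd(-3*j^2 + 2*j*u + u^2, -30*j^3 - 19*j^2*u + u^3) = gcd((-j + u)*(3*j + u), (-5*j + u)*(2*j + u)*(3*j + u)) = 3*j + u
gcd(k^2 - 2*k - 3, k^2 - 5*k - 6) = k + 1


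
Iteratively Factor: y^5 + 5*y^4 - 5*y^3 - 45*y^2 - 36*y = (y + 4)*(y^4 + y^3 - 9*y^2 - 9*y) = (y + 3)*(y + 4)*(y^3 - 2*y^2 - 3*y) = (y - 3)*(y + 3)*(y + 4)*(y^2 + y) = (y - 3)*(y + 1)*(y + 3)*(y + 4)*(y)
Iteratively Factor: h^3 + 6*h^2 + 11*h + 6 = (h + 2)*(h^2 + 4*h + 3) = (h + 2)*(h + 3)*(h + 1)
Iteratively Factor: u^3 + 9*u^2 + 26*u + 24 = (u + 4)*(u^2 + 5*u + 6) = (u + 3)*(u + 4)*(u + 2)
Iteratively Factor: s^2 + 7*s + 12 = (s + 4)*(s + 3)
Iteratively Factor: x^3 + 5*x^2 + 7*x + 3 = (x + 1)*(x^2 + 4*x + 3) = (x + 1)^2*(x + 3)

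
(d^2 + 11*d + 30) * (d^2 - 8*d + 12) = d^4 + 3*d^3 - 46*d^2 - 108*d + 360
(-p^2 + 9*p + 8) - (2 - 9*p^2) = 8*p^2 + 9*p + 6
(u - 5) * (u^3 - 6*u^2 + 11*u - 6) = u^4 - 11*u^3 + 41*u^2 - 61*u + 30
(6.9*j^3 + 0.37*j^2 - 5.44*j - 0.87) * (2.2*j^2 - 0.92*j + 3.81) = 15.18*j^5 - 5.534*j^4 + 13.9806*j^3 + 4.5005*j^2 - 19.926*j - 3.3147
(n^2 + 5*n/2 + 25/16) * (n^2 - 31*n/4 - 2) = n^4 - 21*n^3/4 - 317*n^2/16 - 1095*n/64 - 25/8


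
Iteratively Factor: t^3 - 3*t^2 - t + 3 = (t - 1)*(t^2 - 2*t - 3) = (t - 3)*(t - 1)*(t + 1)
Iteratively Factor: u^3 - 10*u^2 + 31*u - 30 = (u - 3)*(u^2 - 7*u + 10) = (u - 5)*(u - 3)*(u - 2)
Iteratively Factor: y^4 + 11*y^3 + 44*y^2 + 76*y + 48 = (y + 3)*(y^3 + 8*y^2 + 20*y + 16) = (y + 3)*(y + 4)*(y^2 + 4*y + 4) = (y + 2)*(y + 3)*(y + 4)*(y + 2)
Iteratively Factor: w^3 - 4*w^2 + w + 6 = (w - 2)*(w^2 - 2*w - 3) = (w - 2)*(w + 1)*(w - 3)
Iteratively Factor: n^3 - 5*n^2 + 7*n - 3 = (n - 1)*(n^2 - 4*n + 3) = (n - 3)*(n - 1)*(n - 1)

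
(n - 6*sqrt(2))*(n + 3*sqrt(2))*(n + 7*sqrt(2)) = n^3 + 4*sqrt(2)*n^2 - 78*n - 252*sqrt(2)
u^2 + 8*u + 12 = (u + 2)*(u + 6)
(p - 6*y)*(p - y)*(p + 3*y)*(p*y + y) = p^4*y - 4*p^3*y^2 + p^3*y - 15*p^2*y^3 - 4*p^2*y^2 + 18*p*y^4 - 15*p*y^3 + 18*y^4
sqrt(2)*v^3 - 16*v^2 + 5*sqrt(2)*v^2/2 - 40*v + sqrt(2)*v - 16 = (v + 2)*(v - 8*sqrt(2))*(sqrt(2)*v + sqrt(2)/2)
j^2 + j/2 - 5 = (j - 2)*(j + 5/2)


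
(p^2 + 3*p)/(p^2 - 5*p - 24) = p/(p - 8)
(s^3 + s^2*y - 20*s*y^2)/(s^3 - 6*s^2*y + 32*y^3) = s*(-s - 5*y)/(-s^2 + 2*s*y + 8*y^2)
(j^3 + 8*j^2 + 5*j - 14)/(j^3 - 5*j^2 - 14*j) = (j^2 + 6*j - 7)/(j*(j - 7))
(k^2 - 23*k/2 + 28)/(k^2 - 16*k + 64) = (k - 7/2)/(k - 8)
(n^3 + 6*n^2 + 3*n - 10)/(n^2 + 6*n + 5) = (n^2 + n - 2)/(n + 1)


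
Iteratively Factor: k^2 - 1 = (k - 1)*(k + 1)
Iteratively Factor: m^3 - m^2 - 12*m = (m + 3)*(m^2 - 4*m) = m*(m + 3)*(m - 4)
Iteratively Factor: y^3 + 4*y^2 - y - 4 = (y + 1)*(y^2 + 3*y - 4) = (y - 1)*(y + 1)*(y + 4)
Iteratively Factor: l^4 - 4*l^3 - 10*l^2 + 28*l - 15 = (l - 1)*(l^3 - 3*l^2 - 13*l + 15) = (l - 1)^2*(l^2 - 2*l - 15) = (l - 1)^2*(l + 3)*(l - 5)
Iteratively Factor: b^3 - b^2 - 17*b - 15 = (b - 5)*(b^2 + 4*b + 3) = (b - 5)*(b + 3)*(b + 1)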